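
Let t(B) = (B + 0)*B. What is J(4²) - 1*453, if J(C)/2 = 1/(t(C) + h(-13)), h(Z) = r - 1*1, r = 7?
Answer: -59342/131 ≈ -452.99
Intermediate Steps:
t(B) = B² (t(B) = B*B = B²)
h(Z) = 6 (h(Z) = 7 - 1*1 = 7 - 1 = 6)
J(C) = 2/(6 + C²) (J(C) = 2/(C² + 6) = 2/(6 + C²))
J(4²) - 1*453 = 2/(6 + (4²)²) - 1*453 = 2/(6 + 16²) - 453 = 2/(6 + 256) - 453 = 2/262 - 453 = 2*(1/262) - 453 = 1/131 - 453 = -59342/131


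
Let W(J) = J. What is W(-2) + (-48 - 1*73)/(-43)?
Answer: 35/43 ≈ 0.81395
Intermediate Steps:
W(-2) + (-48 - 1*73)/(-43) = -2 + (-48 - 1*73)/(-43) = -2 - (-48 - 73)/43 = -2 - 1/43*(-121) = -2 + 121/43 = 35/43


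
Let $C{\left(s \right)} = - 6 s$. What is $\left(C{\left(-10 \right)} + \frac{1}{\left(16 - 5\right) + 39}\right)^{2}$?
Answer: $\frac{9006001}{2500} \approx 3602.4$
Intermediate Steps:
$\left(C{\left(-10 \right)} + \frac{1}{\left(16 - 5\right) + 39}\right)^{2} = \left(\left(-6\right) \left(-10\right) + \frac{1}{\left(16 - 5\right) + 39}\right)^{2} = \left(60 + \frac{1}{11 + 39}\right)^{2} = \left(60 + \frac{1}{50}\right)^{2} = \left(\frac{3001}{50}\right)^{2} = \frac{9006001}{2500}$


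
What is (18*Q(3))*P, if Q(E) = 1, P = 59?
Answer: 1062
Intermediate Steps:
(18*Q(3))*P = (18*1)*59 = 18*59 = 1062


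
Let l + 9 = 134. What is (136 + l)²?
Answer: 68121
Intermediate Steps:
l = 125 (l = -9 + 134 = 125)
(136 + l)² = (136 + 125)² = 261² = 68121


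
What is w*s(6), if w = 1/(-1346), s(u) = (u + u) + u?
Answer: -9/673 ≈ -0.013373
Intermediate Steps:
s(u) = 3*u (s(u) = 2*u + u = 3*u)
w = -1/1346 ≈ -0.00074294
w*s(6) = -3*6/1346 = -1/1346*18 = -9/673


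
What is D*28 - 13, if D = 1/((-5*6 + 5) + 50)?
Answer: -297/25 ≈ -11.880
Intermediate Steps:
D = 1/25 (D = 1/((-30 + 5) + 50) = 1/(-25 + 50) = 1/25 ≈ 0.040000)
D*28 - 13 = (1/25)*28 - 13 = 28/25 - 13 = -297/25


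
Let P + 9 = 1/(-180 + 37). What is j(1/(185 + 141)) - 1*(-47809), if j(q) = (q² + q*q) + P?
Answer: 363219432205/7598734 ≈ 47800.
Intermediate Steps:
P = -1288/143 (P = -9 + 1/(-180 + 37) = -9 + 1/(-143) = -9 - 1/143 = -1288/143 ≈ -9.0070)
j(q) = -1288/143 + 2*q² (j(q) = (q² + q*q) - 1288/143 = (q² + q²) - 1288/143 = 2*q² - 1288/143 = -1288/143 + 2*q²)
j(1/(185 + 141)) - 1*(-47809) = (-1288/143 + 2*(1/(185 + 141))²) - 1*(-47809) = (-1288/143 + 2*(1/326)²) + 47809 = (-1288/143 + 2*(1/106276)) + 47809 = (-1288/143 + 1/53138) + 47809 = -68441601/7598734 + 47809 = 363219432205/7598734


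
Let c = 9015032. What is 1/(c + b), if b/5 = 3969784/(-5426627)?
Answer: 5426627/48921196208144 ≈ 1.1093e-7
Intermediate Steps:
b = -19848920/5426627 (b = 5*(3969784/(-5426627)) = 5*(3969784*(-1/5426627)) = 5*(-3969784/5426627) = -19848920/5426627 ≈ -3.6577)
1/(c + b) = 1/(9015032 - 19848920/5426627) = 1/(48921196208144/5426627) = 5426627/48921196208144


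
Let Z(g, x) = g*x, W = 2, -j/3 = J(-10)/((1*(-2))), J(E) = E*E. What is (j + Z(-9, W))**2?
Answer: 17424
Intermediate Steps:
J(E) = E**2
j = 150 (j = -3*(-10)**2/(1*(-2)) = -300/(-2) = -300*(-1)/2 = -3*(-50) = 150)
(j + Z(-9, W))**2 = (150 - 9*2)**2 = (150 - 18)**2 = 132**2 = 17424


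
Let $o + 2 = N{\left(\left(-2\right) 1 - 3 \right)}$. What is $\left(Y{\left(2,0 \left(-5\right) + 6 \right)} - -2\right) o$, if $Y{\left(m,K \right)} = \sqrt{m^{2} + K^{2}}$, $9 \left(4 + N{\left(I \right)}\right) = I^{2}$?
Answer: $- \frac{58}{9} - \frac{58 \sqrt{10}}{9} \approx -26.824$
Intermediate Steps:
$N{\left(I \right)} = -4 + \frac{I^{2}}{9}$
$o = - \frac{29}{9}$ ($o = -2 - \left(4 - \frac{\left(\left(-2\right) 1 - 3\right)^{2}}{9}\right) = -2 - \left(4 - \frac{\left(-2 - 3\right)^{2}}{9}\right) = -2 - \left(4 - \frac{\left(-5\right)^{2}}{9}\right) = -2 + \left(-4 + \frac{1}{9} \cdot 25\right) = -2 + \left(-4 + \frac{25}{9}\right) = -2 - \frac{11}{9} = - \frac{29}{9} \approx -3.2222$)
$Y{\left(m,K \right)} = \sqrt{K^{2} + m^{2}}$
$\left(Y{\left(2,0 \left(-5\right) + 6 \right)} - -2\right) o = \left(\sqrt{\left(0 \left(-5\right) + 6\right)^{2} + 2^{2}} - -2\right) \left(- \frac{29}{9}\right) = \left(\sqrt{\left(0 + 6\right)^{2} + 4} + 2\right) \left(- \frac{29}{9}\right) = \left(\sqrt{6^{2} + 4} + 2\right) \left(- \frac{29}{9}\right) = \left(\sqrt{36 + 4} + 2\right) \left(- \frac{29}{9}\right) = \left(\sqrt{40} + 2\right) \left(- \frac{29}{9}\right) = \left(2 \sqrt{10} + 2\right) \left(- \frac{29}{9}\right) = \left(2 + 2 \sqrt{10}\right) \left(- \frac{29}{9}\right) = - \frac{58}{9} - \frac{58 \sqrt{10}}{9}$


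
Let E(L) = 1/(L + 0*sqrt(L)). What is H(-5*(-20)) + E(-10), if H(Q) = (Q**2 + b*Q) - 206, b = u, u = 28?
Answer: 125939/10 ≈ 12594.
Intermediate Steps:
b = 28
H(Q) = -206 + Q**2 + 28*Q (H(Q) = (Q**2 + 28*Q) - 206 = -206 + Q**2 + 28*Q)
E(L) = 1/L (E(L) = 1/(L + 0) = 1/L)
H(-5*(-20)) + E(-10) = (-206 + (-5*(-20))**2 + 28*(-5*(-20))) + 1/(-10) = (-206 + 100**2 + 28*100) - 1/10 = (-206 + 10000 + 2800) - 1/10 = 12594 - 1/10 = 125939/10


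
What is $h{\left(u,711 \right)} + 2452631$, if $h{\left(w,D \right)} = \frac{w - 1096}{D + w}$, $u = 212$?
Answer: $\frac{174136733}{71} \approx 2.4526 \cdot 10^{6}$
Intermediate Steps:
$h{\left(w,D \right)} = \frac{-1096 + w}{D + w}$
$h{\left(u,711 \right)} + 2452631 = \frac{-1096 + 212}{711 + 212} + 2452631 = \frac{1}{923} \left(-884\right) + 2452631 = - \frac{68}{71} + 2452631 = \frac{174136733}{71}$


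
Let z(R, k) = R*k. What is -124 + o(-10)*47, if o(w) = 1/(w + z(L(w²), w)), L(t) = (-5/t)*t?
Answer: -4913/40 ≈ -122.82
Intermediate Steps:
L(t) = -5
o(w) = -1/(4*w) (o(w) = 1/(w - 5*w) = 1/(-4*w) = -1/(4*w))
-124 + o(-10)*47 = -124 - ¼/(-10)*47 = -124 - ¼*(-⅒)*47 = -124 + (1/40)*47 = -124 + 47/40 = -4913/40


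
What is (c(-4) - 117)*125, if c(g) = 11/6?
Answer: -86375/6 ≈ -14396.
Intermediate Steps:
c(g) = 11/6 (c(g) = 11*(⅙) = 11/6)
(c(-4) - 117)*125 = (11/6 - 117)*125 = -691/6*125 = -86375/6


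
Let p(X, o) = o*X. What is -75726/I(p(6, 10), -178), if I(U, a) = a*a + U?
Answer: -37863/15872 ≈ -2.3855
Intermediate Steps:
p(X, o) = X*o
I(U, a) = U + a² (I(U, a) = a² + U = U + a²)
-75726/I(p(6, 10), -178) = -75726/(6*10 + (-178)²) = -75726/(60 + 31684) = -75726/31744 = -75726*1/31744 = -37863/15872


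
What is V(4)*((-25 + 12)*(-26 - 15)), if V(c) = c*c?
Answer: 8528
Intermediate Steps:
V(c) = c²
V(4)*((-25 + 12)*(-26 - 15)) = 4²*((-25 + 12)*(-26 - 15)) = 16*(-13*(-41)) = 16*533 = 8528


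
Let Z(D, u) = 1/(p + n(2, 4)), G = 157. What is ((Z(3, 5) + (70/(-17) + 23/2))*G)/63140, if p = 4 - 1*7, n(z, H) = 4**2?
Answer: 73947/3986840 ≈ 0.018548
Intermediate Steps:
n(z, H) = 16
p = -3 (p = 4 - 7 = -3)
Z(D, u) = 1/13 (Z(D, u) = 1/(-3 + 16) = 1/13)
((Z(3, 5) + (70/(-17) + 23/2))*G)/63140 = ((1/13 + (70/(-17) + 23/2))*157)/63140 = ((1/13 + (70*(-1/17) + 23*(1/2)))*157)*(1/63140) = ((1/13 + (-70/17 + 23/2))*157)*(1/63140) = ((1/13 + 251/34)*157)*(1/63140) = ((3297/442)*157)*(1/63140) = (517629/442)*(1/63140) = 73947/3986840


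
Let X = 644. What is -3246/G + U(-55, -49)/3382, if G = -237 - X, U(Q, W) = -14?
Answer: 5482819/1489771 ≈ 3.6803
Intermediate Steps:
G = -881 (G = -237 - 1*644 = -237 - 644 = -881)
-3246/G + U(-55, -49)/3382 = -3246/(-881) - 14/3382 = -3246*(-1/881) - 14*1/3382 = 3246/881 - 7/1691 = 5482819/1489771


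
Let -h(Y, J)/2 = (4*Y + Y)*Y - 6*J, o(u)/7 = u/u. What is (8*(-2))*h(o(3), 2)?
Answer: 7456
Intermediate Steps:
o(u) = 7 (o(u) = 7*(u/u) = 7*1 = 7)
h(Y, J) = -10*Y² + 12*J (h(Y, J) = -2*((4*Y + Y)*Y - 6*J) = -2*((5*Y)*Y - 6*J) = -2*(5*Y² - 6*J) = -2*(-6*J + 5*Y²) = -10*Y² + 12*J)
(8*(-2))*h(o(3), 2) = (8*(-2))*(-10*7² + 12*2) = -16*(-10*49 + 24) = -16*(-490 + 24) = -16*(-466) = 7456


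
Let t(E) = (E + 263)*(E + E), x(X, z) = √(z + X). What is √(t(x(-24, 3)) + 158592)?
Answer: √(158550 + 526*I*√21) ≈ 398.19 + 3.027*I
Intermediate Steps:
x(X, z) = √(X + z)
t(E) = 2*E*(263 + E) (t(E) = (263 + E)*(2*E) = 2*E*(263 + E))
√(t(x(-24, 3)) + 158592) = √(2*√(-24 + 3)*(263 + √(-24 + 3)) + 158592) = √(2*√(-21)*(263 + √(-21)) + 158592) = √(2*(I*√21)*(263 + I*√21) + 158592) = √(2*I*√21*(263 + I*√21) + 158592) = √(158592 + 2*I*√21*(263 + I*√21))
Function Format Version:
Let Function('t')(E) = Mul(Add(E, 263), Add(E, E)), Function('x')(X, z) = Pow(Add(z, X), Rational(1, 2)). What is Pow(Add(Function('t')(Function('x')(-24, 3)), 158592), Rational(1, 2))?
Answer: Pow(Add(158550, Mul(526, I, Pow(21, Rational(1, 2)))), Rational(1, 2)) ≈ Add(398.19, Mul(3.027, I))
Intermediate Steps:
Function('x')(X, z) = Pow(Add(X, z), Rational(1, 2))
Function('t')(E) = Mul(2, E, Add(263, E)) (Function('t')(E) = Mul(Add(263, E), Mul(2, E)) = Mul(2, E, Add(263, E)))
Pow(Add(Function('t')(Function('x')(-24, 3)), 158592), Rational(1, 2)) = Pow(Add(Mul(2, Pow(Add(-24, 3), Rational(1, 2)), Add(263, Pow(Add(-24, 3), Rational(1, 2)))), 158592), Rational(1, 2)) = Pow(Add(Mul(2, Pow(-21, Rational(1, 2)), Add(263, Pow(-21, Rational(1, 2)))), 158592), Rational(1, 2)) = Pow(Add(Mul(2, Mul(I, Pow(21, Rational(1, 2))), Add(263, Mul(I, Pow(21, Rational(1, 2))))), 158592), Rational(1, 2)) = Pow(Add(Mul(2, I, Pow(21, Rational(1, 2)), Add(263, Mul(I, Pow(21, Rational(1, 2))))), 158592), Rational(1, 2)) = Pow(Add(158592, Mul(2, I, Pow(21, Rational(1, 2)), Add(263, Mul(I, Pow(21, Rational(1, 2)))))), Rational(1, 2))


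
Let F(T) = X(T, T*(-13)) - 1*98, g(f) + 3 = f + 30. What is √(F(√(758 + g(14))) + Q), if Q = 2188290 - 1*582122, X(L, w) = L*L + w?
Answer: √(1606869 - 13*√799) ≈ 1267.5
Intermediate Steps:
X(L, w) = w + L² (X(L, w) = L² + w = w + L²)
g(f) = 27 + f (g(f) = -3 + (f + 30) = -3 + (30 + f) = 27 + f)
F(T) = -98 + T² - 13*T (F(T) = (T*(-13) + T²) - 1*98 = (-13*T + T²) - 98 = (T² - 13*T) - 98 = -98 + T² - 13*T)
Q = 1606168 (Q = 2188290 - 582122 = 1606168)
√(F(√(758 + g(14))) + Q) = √((-98 + (√(758 + (27 + 14)))² - 13*√(758 + (27 + 14))) + 1606168) = √((-98 + (√(758 + 41))² - 13*√(758 + 41)) + 1606168) = √((-98 + (√799)² - 13*√799) + 1606168) = √((-98 + 799 - 13*√799) + 1606168) = √((701 - 13*√799) + 1606168) = √(1606869 - 13*√799)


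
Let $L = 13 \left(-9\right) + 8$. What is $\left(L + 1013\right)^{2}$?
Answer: $817216$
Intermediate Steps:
$L = -109$ ($L = -117 + 8 = -109$)
$\left(L + 1013\right)^{2} = \left(-109 + 1013\right)^{2} = 904^{2} = 817216$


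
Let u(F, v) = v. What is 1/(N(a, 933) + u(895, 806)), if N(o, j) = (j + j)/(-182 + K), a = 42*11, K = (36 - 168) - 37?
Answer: 117/93680 ≈ 0.0012489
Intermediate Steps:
K = -169 (K = -132 - 37 = -169)
a = 462
N(o, j) = -2*j/351 (N(o, j) = (j + j)/(-182 - 169) = (2*j)/(-351) = (2*j)*(-1/351) = -2*j/351)
1/(N(a, 933) + u(895, 806)) = 1/(-2/351*933 + 806) = 1/(-622/117 + 806) = 1/(93680/117) = 117/93680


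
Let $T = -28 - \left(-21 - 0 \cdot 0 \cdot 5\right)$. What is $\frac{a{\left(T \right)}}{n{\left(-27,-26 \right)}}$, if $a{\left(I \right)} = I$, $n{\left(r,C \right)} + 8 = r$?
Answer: $\frac{1}{5} \approx 0.2$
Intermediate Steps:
$n{\left(r,C \right)} = -8 + r$
$T = -7$ ($T = -28 - \left(-21 - 0 \cdot 5\right) = -28 - \left(-21 - 0\right) = -28 - \left(-21 + 0\right) = -28 - -21 = -28 + 21 = -7$)
$\frac{a{\left(T \right)}}{n{\left(-27,-26 \right)}} = - \frac{7}{-8 - 27} = - \frac{7}{-35} = \left(-7\right) \left(- \frac{1}{35}\right) = \frac{1}{5}$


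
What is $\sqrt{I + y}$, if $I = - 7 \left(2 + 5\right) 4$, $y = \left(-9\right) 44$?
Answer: $4 i \sqrt{37} \approx 24.331 i$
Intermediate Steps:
$y = -396$
$I = -196$ ($I = \left(-7\right) 7 \cdot 4 = \left(-49\right) 4 = -196$)
$\sqrt{I + y} = \sqrt{-196 - 396} = \sqrt{-592} = 4 i \sqrt{37}$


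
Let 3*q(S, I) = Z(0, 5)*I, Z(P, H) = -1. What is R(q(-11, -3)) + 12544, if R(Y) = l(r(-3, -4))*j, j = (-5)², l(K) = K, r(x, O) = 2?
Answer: 12594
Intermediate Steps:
j = 25
q(S, I) = -I/3 (q(S, I) = (-I)/3 = -I/3)
R(Y) = 50 (R(Y) = 2*25 = 50)
R(q(-11, -3)) + 12544 = 50 + 12544 = 12594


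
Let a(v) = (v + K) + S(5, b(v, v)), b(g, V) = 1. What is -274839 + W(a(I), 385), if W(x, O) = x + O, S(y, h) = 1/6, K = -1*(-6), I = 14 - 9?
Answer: -1646657/6 ≈ -2.7444e+5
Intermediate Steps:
I = 5
K = 6
S(y, h) = 1/6
a(v) = 37/6 + v (a(v) = (v + 6) + 1/6 = (6 + v) + 1/6 = 37/6 + v)
W(x, O) = O + x
-274839 + W(a(I), 385) = -274839 + (385 + (37/6 + 5)) = -274839 + (385 + 67/6) = -274839 + 2377/6 = -1646657/6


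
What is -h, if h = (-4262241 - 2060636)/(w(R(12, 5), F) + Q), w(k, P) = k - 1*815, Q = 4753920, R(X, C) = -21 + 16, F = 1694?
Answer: 574807/432100 ≈ 1.3303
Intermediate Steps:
R(X, C) = -5
w(k, P) = -815 + k (w(k, P) = k - 815 = -815 + k)
h = -574807/432100 (h = (-4262241 - 2060636)/((-815 - 5) + 4753920) = -6322877/(-820 + 4753920) = -6322877/4753100 = -6322877*1/4753100 = -574807/432100 ≈ -1.3303)
-h = -1*(-574807/432100) = 574807/432100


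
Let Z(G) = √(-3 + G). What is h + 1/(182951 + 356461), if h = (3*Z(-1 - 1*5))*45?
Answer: 1/539412 + 405*I ≈ 1.8539e-6 + 405.0*I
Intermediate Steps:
h = 405*I (h = (3*√(-3 + (-1 - 1*5)))*45 = (3*√(-3 + (-1 - 5)))*45 = (3*√(-3 - 6))*45 = (3*√(-9))*45 = (3*(3*I))*45 = (9*I)*45 = 405*I ≈ 405.0*I)
h + 1/(182951 + 356461) = 405*I + 1/(182951 + 356461) = 405*I + 1/539412 = 1/539412 + 405*I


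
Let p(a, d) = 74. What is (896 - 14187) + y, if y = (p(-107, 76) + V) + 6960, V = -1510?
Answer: -7767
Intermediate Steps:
y = 5524 (y = (74 - 1510) + 6960 = -1436 + 6960 = 5524)
(896 - 14187) + y = (896 - 14187) + 5524 = -13291 + 5524 = -7767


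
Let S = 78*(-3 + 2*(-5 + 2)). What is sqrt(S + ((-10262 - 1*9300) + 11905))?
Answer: I*sqrt(8359) ≈ 91.428*I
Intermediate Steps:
S = -702 (S = 78*(-3 + 2*(-3)) = 78*(-3 - 6) = 78*(-9) = -702)
sqrt(S + ((-10262 - 1*9300) + 11905)) = sqrt(-702 + ((-10262 - 1*9300) + 11905)) = sqrt(-702 + ((-10262 - 9300) + 11905)) = sqrt(-702 + (-19562 + 11905)) = sqrt(-702 - 7657) = sqrt(-8359) = I*sqrt(8359)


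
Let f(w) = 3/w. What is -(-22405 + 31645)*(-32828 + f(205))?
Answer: 12436553976/41 ≈ 3.0333e+8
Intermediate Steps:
-(-22405 + 31645)*(-32828 + f(205)) = -(-22405 + 31645)*(-32828 + 3/205) = -9240*(-32828 + 3*(1/205)) = -9240*(-32828 + 3/205) = -9240*(-6729737)/205 = -1*(-12436553976/41) = 12436553976/41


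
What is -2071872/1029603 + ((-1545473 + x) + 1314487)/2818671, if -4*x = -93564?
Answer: -2017888652299/967370705871 ≈ -2.0860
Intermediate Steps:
x = 23391 (x = -¼*(-93564) = 23391)
-2071872/1029603 + ((-1545473 + x) + 1314487)/2818671 = -2071872/1029603 + ((-1545473 + 23391) + 1314487)/2818671 = -2071872*1/1029603 + (-1522082 + 1314487)*(1/2818671) = -690624/343201 - 207595*1/2818671 = -690624/343201 - 207595/2818671 = -2017888652299/967370705871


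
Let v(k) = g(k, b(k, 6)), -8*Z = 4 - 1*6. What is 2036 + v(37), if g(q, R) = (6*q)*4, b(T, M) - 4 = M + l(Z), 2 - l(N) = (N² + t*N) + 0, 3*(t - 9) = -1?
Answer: 2924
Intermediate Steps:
t = 26/3 (t = 9 + (⅓)*(-1) = 9 - ⅓ = 26/3 ≈ 8.6667)
Z = ¼ (Z = -(4 - 1*6)/8 = -(4 - 6)/8 = -⅛*(-2) = ¼ ≈ 0.25000)
l(N) = 2 - N² - 26*N/3 (l(N) = 2 - ((N² + 26*N/3) + 0) = 2 - (N² + 26*N/3) = 2 + (-N² - 26*N/3) = 2 - N² - 26*N/3)
b(T, M) = 181/48 + M (b(T, M) = 4 + (M + (2 - (¼)² - 26/3*¼)) = 4 + (M + (2 - 1*1/16 - 13/6)) = 4 + (M + (2 - 1/16 - 13/6)) = 4 + (M - 11/48) = 4 + (-11/48 + M) = 181/48 + M)
g(q, R) = 24*q
v(k) = 24*k
2036 + v(37) = 2036 + 24*37 = 2036 + 888 = 2924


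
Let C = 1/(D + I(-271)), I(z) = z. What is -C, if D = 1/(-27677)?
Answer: 27677/7500468 ≈ 0.0036900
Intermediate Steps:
D = -1/27677 ≈ -3.6131e-5
C = -27677/7500468 (C = 1/(-1/27677 - 271) = 1/(-7500468/27677) = -27677/7500468 ≈ -0.0036900)
-C = -1*(-27677/7500468) = 27677/7500468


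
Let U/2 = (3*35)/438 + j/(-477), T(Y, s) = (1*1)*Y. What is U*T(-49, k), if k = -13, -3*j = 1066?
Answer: -10080329/104463 ≈ -96.497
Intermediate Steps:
j = -1066/3 (j = -1/3*1066 = -1066/3 ≈ -355.33)
T(Y, s) = Y (T(Y, s) = 1*Y = Y)
U = 205721/104463 (U = 2*((3*35)/438 - 1066/3/(-477)) = 2*(105*(1/438) - 1066/3*(-1/477)) = 2*(35/146 + 1066/1431) = 2*(205721/208926) = 205721/104463 ≈ 1.9693)
U*T(-49, k) = (205721/104463)*(-49) = -10080329/104463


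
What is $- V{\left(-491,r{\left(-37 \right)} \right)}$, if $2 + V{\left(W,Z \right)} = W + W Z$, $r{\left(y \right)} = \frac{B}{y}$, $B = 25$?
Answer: $\frac{5966}{37} \approx 161.24$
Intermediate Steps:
$r{\left(y \right)} = \frac{25}{y}$
$V{\left(W,Z \right)} = -2 + W + W Z$ ($V{\left(W,Z \right)} = -2 + \left(W + W Z\right) = -2 + W + W Z$)
$- V{\left(-491,r{\left(-37 \right)} \right)} = - (-2 - 491 - 491 \frac{25}{-37}) = - (-2 - 491 - 491 \cdot 25 \left(- \frac{1}{37}\right)) = - (-2 - 491 - - \frac{12275}{37}) = - (-2 - 491 + \frac{12275}{37}) = \left(-1\right) \left(- \frac{5966}{37}\right) = \frac{5966}{37}$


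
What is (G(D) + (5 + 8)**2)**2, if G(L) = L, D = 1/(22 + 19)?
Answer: 48024900/1681 ≈ 28569.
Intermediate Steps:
D = 1/41 ≈ 0.024390
(G(D) + (5 + 8)**2)**2 = (1/41 + (5 + 8)**2)**2 = (1/41 + 13**2)**2 = (1/41 + 169)**2 = (6930/41)**2 = 48024900/1681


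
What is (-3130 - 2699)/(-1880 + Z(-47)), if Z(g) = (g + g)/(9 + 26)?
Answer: 204015/65894 ≈ 3.0961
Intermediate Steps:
Z(g) = 2*g/35 (Z(g) = (2*g)/35 = (2*g)*(1/35) = 2*g/35)
(-3130 - 2699)/(-1880 + Z(-47)) = (-3130 - 2699)/(-1880 + (2/35)*(-47)) = -5829/(-1880 - 94/35) = -5829/(-65894/35) = -5829*(-35/65894) = 204015/65894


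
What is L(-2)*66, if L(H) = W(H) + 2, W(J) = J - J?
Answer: 132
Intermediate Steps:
W(J) = 0
L(H) = 2 (L(H) = 0 + 2 = 2)
L(-2)*66 = 2*66 = 132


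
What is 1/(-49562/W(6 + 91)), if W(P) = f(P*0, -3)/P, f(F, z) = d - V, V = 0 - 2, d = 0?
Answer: -1/2403757 ≈ -4.1602e-7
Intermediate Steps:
V = -2
f(F, z) = 2 (f(F, z) = 0 - 1*(-2) = 0 + 2 = 2)
W(P) = 2/P
1/(-49562/W(6 + 91)) = 1/(-49562/(2/(6 + 91))) = 1/(-49562/(2/97)) = 1/(-49562/(2*(1/97))) = 1/(-49562/2/97) = 1/(-49562*97/2) = 1/(-2403757) = -1/2403757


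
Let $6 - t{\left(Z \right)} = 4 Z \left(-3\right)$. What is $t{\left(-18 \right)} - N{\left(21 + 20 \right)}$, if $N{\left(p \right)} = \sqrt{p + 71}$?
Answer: $-210 - 4 \sqrt{7} \approx -220.58$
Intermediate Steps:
$t{\left(Z \right)} = 6 + 12 Z$ ($t{\left(Z \right)} = 6 - 4 Z \left(-3\right) = 6 - - 12 Z = 6 + 12 Z$)
$N{\left(p \right)} = \sqrt{71 + p}$
$t{\left(-18 \right)} - N{\left(21 + 20 \right)} = \left(6 + 12 \left(-18\right)\right) - \sqrt{71 + \left(21 + 20\right)} = \left(6 - 216\right) - \sqrt{71 + 41} = -210 - \sqrt{112} = -210 - 4 \sqrt{7}$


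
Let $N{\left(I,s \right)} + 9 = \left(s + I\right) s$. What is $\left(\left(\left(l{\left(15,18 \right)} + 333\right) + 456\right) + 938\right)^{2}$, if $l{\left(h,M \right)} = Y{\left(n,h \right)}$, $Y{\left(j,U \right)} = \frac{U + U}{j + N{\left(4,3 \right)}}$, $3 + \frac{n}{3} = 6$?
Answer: $\frac{146385801}{49} \approx 2.9875 \cdot 10^{6}$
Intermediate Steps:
$n = 9$ ($n = -9 + 3 \cdot 6 = -9 + 18 = 9$)
$N{\left(I,s \right)} = -9 + s \left(I + s\right)$ ($N{\left(I,s \right)} = -9 + \left(s + I\right) s = -9 + \left(I + s\right) s = -9 + s \left(I + s\right)$)
$Y{\left(j,U \right)} = \frac{2 U}{12 + j}$ ($Y{\left(j,U \right)} = \frac{U + U}{j + \left(-9 + 3^{2} + 4 \cdot 3\right)} = \frac{2 U}{j + \left(-9 + 9 + 12\right)} = \frac{2 U}{j + 12} = \frac{2 U}{12 + j}$)
$l{\left(h,M \right)} = \frac{2 h}{21}$ ($l{\left(h,M \right)} = \frac{2 h}{12 + 9} = \frac{2 h}{21}$)
$\left(\left(\left(l{\left(15,18 \right)} + 333\right) + 456\right) + 938\right)^{2} = \left(\left(\left(\frac{2}{21} \cdot 15 + 333\right) + 456\right) + 938\right)^{2} = \left(\left(\left(\frac{10}{7} + 333\right) + 456\right) + 938\right)^{2} = \left(\left(\frac{2341}{7} + 456\right) + 938\right)^{2} = \left(\frac{5533}{7} + 938\right)^{2} = \left(\frac{12099}{7}\right)^{2} = \frac{146385801}{49}$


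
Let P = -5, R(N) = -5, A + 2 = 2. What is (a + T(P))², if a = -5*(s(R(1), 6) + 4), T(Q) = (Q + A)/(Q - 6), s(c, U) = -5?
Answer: 3600/121 ≈ 29.752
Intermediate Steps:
A = 0 (A = -2 + 2 = 0)
T(Q) = Q/(-6 + Q) (T(Q) = (Q + 0)/(Q - 6) = Q/(-6 + Q))
a = 5 (a = -5*(-5 + 4) = -5*(-1) = 5)
(a + T(P))² = (5 - 5/(-6 - 5))² = (5 - 5/(-11))² = (5 - 5*(-1/11))² = (5 + 5/11)² = (60/11)² = 3600/121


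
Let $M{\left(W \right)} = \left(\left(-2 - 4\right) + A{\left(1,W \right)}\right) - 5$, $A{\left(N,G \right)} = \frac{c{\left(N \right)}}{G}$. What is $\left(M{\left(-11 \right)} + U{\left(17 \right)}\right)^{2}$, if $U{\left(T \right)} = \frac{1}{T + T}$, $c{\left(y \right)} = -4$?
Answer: $\frac{15737089}{139876} \approx 112.51$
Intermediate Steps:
$U{\left(T \right)} = \frac{1}{2 T}$
$A{\left(N,G \right)} = - \frac{4}{G}$
$M{\left(W \right)} = -11 - \frac{4}{W}$ ($M{\left(W \right)} = \left(\left(-2 - 4\right) - \frac{4}{W}\right) - 5 = \left(-6 - \frac{4}{W}\right) - 5 = -11 - \frac{4}{W}$)
$\left(M{\left(-11 \right)} + U{\left(17 \right)}\right)^{2} = \left(\left(-11 - \frac{4}{-11}\right) + \frac{1}{2 \cdot 17}\right)^{2} = \left(\left(-11 - - \frac{4}{11}\right) + \frac{1}{2} \cdot \frac{1}{17}\right)^{2} = \left(\left(-11 + \frac{4}{11}\right) + \frac{1}{34}\right)^{2} = \left(- \frac{117}{11} + \frac{1}{34}\right)^{2} = \left(- \frac{3967}{374}\right)^{2} = \frac{15737089}{139876}$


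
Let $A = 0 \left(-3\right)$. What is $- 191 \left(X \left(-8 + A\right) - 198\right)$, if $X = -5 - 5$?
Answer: $22538$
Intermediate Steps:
$X = -10$ ($X = -5 - 5 = -10$)
$A = 0$
$- 191 \left(X \left(-8 + A\right) - 198\right) = - 191 \left(- 10 \left(-8 + 0\right) - 198\right) = - 191 \left(\left(-10\right) \left(-8\right) - 198\right) = - 191 \left(80 - 198\right) = \left(-191\right) \left(-118\right) = 22538$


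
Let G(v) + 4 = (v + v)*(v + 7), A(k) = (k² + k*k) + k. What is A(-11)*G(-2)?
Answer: -5544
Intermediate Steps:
A(k) = k + 2*k² (A(k) = (k² + k²) + k = 2*k² + k = k + 2*k²)
G(v) = -4 + 2*v*(7 + v) (G(v) = -4 + (v + v)*(v + 7) = -4 + (2*v)*(7 + v) = -4 + 2*v*(7 + v))
A(-11)*G(-2) = (-11*(1 + 2*(-11)))*(-4 + 2*(-2)² + 14*(-2)) = (-11*(1 - 22))*(-4 + 2*4 - 28) = (-11*(-21))*(-4 + 8 - 28) = 231*(-24) = -5544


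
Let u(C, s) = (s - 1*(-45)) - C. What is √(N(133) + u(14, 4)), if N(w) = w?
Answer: 2*√42 ≈ 12.961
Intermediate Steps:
u(C, s) = 45 + s - C (u(C, s) = (s + 45) - C = (45 + s) - C = 45 + s - C)
√(N(133) + u(14, 4)) = √(133 + (45 + 4 - 1*14)) = √(133 + (45 + 4 - 14)) = √(133 + 35) = √168 = 2*√42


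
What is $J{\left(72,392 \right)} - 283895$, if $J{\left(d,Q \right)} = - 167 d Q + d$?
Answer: $-4997231$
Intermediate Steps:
$J{\left(d,Q \right)} = d - 167 Q d$ ($J{\left(d,Q \right)} = - 167 Q d + d = d - 167 Q d$)
$J{\left(72,392 \right)} - 283895 = 72 \left(1 - 65464\right) - 283895 = 72 \left(-65463\right) - 283895 = -4713336 - 283895 = -4997231$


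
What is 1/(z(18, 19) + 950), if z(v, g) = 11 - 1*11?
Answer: 1/950 ≈ 0.0010526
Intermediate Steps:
z(v, g) = 0 (z(v, g) = 11 - 11 = 0)
1/(z(18, 19) + 950) = 1/(0 + 950) = 1/950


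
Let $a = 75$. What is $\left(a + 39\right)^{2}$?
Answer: $12996$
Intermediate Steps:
$\left(a + 39\right)^{2} = \left(75 + 39\right)^{2} = 114^{2} = 12996$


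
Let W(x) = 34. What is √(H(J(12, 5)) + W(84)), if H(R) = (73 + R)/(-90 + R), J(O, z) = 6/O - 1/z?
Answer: √26699205/897 ≈ 5.7605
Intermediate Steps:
J(O, z) = -1/z + 6/O
H(R) = (73 + R)/(-90 + R)
√(H(J(12, 5)) + W(84)) = √((73 + (-1/5 + 6/12))/(-90 + (-1/5 + 6/12)) + 34) = √((73 + (-1*⅕ + 6*(1/12)))/(-90 + (-1*⅕ + 6*(1/12))) + 34) = √((73 + (-⅕ + ½))/(-90 + (-⅕ + ½)) + 34) = √((73 + 3/10)/(-90 + 3/10) + 34) = √((733/10)/(-897/10) + 34) = √(-10/897*733/10 + 34) = √(-733/897 + 34) = √(29765/897) = √26699205/897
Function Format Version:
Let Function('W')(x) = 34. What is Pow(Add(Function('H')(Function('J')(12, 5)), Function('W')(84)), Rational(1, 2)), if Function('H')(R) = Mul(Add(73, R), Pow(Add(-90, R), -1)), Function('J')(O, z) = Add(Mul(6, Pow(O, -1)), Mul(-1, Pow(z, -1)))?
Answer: Mul(Rational(1, 897), Pow(26699205, Rational(1, 2))) ≈ 5.7605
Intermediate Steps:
Function('J')(O, z) = Add(Mul(-1, Pow(z, -1)), Mul(6, Pow(O, -1)))
Function('H')(R) = Mul(Pow(Add(-90, R), -1), Add(73, R))
Pow(Add(Function('H')(Function('J')(12, 5)), Function('W')(84)), Rational(1, 2)) = Pow(Add(Mul(Pow(Add(-90, Add(Mul(-1, Pow(5, -1)), Mul(6, Pow(12, -1)))), -1), Add(73, Add(Mul(-1, Pow(5, -1)), Mul(6, Pow(12, -1))))), 34), Rational(1, 2)) = Pow(Add(Mul(Pow(Add(-90, Add(Mul(-1, Rational(1, 5)), Mul(6, Rational(1, 12)))), -1), Add(73, Add(Mul(-1, Rational(1, 5)), Mul(6, Rational(1, 12))))), 34), Rational(1, 2)) = Pow(Add(Mul(Pow(Add(-90, Add(Rational(-1, 5), Rational(1, 2))), -1), Add(73, Add(Rational(-1, 5), Rational(1, 2)))), 34), Rational(1, 2)) = Pow(Add(Mul(Pow(Add(-90, Rational(3, 10)), -1), Add(73, Rational(3, 10))), 34), Rational(1, 2)) = Pow(Add(Mul(Pow(Rational(-897, 10), -1), Rational(733, 10)), 34), Rational(1, 2)) = Pow(Add(Mul(Rational(-10, 897), Rational(733, 10)), 34), Rational(1, 2)) = Pow(Add(Rational(-733, 897), 34), Rational(1, 2)) = Pow(Rational(29765, 897), Rational(1, 2)) = Mul(Rational(1, 897), Pow(26699205, Rational(1, 2)))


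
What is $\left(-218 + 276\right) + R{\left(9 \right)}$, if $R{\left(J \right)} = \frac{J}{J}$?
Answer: $59$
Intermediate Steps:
$R{\left(J \right)} = 1$
$\left(-218 + 276\right) + R{\left(9 \right)} = \left(-218 + 276\right) + 1 = 58 + 1 = 59$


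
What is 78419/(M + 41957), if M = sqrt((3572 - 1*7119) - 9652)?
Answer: 3290225983/1760403048 - 78419*I*sqrt(13199)/1760403048 ≈ 1.869 - 0.0051178*I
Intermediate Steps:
M = I*sqrt(13199) (M = sqrt((3572 - 7119) - 9652) = sqrt(-3547 - 9652) = sqrt(-13199) = I*sqrt(13199) ≈ 114.89*I)
78419/(M + 41957) = 78419/(I*sqrt(13199) + 41957) = 78419/(41957 + I*sqrt(13199))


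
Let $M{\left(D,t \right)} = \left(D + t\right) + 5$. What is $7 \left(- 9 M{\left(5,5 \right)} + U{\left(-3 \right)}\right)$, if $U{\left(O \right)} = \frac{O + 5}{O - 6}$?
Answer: $- \frac{8519}{9} \approx -946.56$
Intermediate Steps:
$M{\left(D,t \right)} = 5 + D + t$
$U{\left(O \right)} = \frac{5 + O}{-6 + O}$
$7 \left(- 9 M{\left(5,5 \right)} + U{\left(-3 \right)}\right) = 7 \left(- 9 \left(5 + 5 + 5\right) + \frac{5 - 3}{-6 - 3}\right) = 7 \left(\left(-9\right) 15 + \frac{1}{-9} \cdot 2\right) = 7 \left(-135 - \frac{2}{9}\right) = 7 \left(- \frac{1217}{9}\right) = - \frac{8519}{9}$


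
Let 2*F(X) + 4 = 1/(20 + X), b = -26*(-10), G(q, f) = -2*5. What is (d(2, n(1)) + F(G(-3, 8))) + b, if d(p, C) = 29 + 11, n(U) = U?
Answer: 5961/20 ≈ 298.05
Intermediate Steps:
G(q, f) = -10
d(p, C) = 40
b = 260
F(X) = -2 + 1/(2*(20 + X))
(d(2, n(1)) + F(G(-3, 8))) + b = (40 + (-79 - 4*(-10))/(2*(20 - 10))) + 260 = (40 + (½)*(-79 + 40)/10) + 260 = (40 + (½)*(⅒)*(-39)) + 260 = (40 - 39/20) + 260 = 761/20 + 260 = 5961/20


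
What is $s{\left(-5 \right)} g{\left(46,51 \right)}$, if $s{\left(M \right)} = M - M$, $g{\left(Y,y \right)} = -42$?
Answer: $0$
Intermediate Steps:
$s{\left(M \right)} = 0$
$s{\left(-5 \right)} g{\left(46,51 \right)} = 0 \left(-42\right) = 0$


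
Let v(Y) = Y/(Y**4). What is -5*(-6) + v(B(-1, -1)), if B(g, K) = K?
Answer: 29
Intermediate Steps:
v(Y) = Y**(-3) (v(Y) = Y/Y**4 = Y**(-3))
-5*(-6) + v(B(-1, -1)) = -5*(-6) + (-1)**(-3) = 30 - 1 = 29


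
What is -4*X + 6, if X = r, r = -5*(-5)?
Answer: -94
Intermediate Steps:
r = 25
X = 25
-4*X + 6 = -4*25 + 6 = -100 + 6 = -94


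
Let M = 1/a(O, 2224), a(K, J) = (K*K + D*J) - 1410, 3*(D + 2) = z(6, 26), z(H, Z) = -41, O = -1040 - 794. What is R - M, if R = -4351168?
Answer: -43432967370883/9981910 ≈ -4.3512e+6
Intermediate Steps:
O = -1834
D = -47/3 (D = -2 + (⅓)*(-41) = -2 - 41/3 = -47/3 ≈ -15.667)
a(K, J) = -1410 + K² - 47*J/3 (a(K, J) = (K*K - 47*J/3) - 1410 = (K² - 47*J/3) - 1410 = -1410 + K² - 47*J/3)
M = 3/9981910 (M = 1/(-1410 + (-1834)² - 47/3*2224) = 1/(-1410 + 3363556 - 104528/3) = 1/(9981910/3) = 3/9981910 ≈ 3.0054e-7)
R - M = -4351168 - 1*3/9981910 = -4351168 - 3/9981910 = -43432967370883/9981910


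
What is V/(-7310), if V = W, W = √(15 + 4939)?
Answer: -√4954/7310 ≈ -0.0096285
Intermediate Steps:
W = √4954 ≈ 70.385
V = √4954 ≈ 70.385
V/(-7310) = √4954/(-7310) = √4954*(-1/7310) = -√4954/7310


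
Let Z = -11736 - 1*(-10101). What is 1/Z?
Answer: -1/1635 ≈ -0.00061162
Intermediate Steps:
Z = -1635 (Z = -11736 + 10101 = -1635)
1/Z = 1/(-1635) = -1/1635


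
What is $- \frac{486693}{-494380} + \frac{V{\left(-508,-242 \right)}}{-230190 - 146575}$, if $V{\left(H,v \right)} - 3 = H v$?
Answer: $\frac{4903612213}{7450603228} \approx 0.65815$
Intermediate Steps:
$V{\left(H,v \right)} = 3 + H v$
$- \frac{486693}{-494380} + \frac{V{\left(-508,-242 \right)}}{-230190 - 146575} = - \frac{486693}{-494380} + \frac{3 - -122936}{-230190 - 146575} = \left(-486693\right) \left(- \frac{1}{494380}\right) + \frac{3 + 122936}{-230190 - 146575} = \frac{486693}{494380} + \frac{122939}{-376765} = \frac{486693}{494380} + 122939 \left(- \frac{1}{376765}\right) = \frac{486693}{494380} - \frac{122939}{376765} = \frac{4903612213}{7450603228}$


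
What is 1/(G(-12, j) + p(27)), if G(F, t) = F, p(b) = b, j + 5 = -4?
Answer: 1/15 ≈ 0.066667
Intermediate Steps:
j = -9 (j = -5 - 4 = -9)
1/(G(-12, j) + p(27)) = 1/(-12 + 27) = 1/15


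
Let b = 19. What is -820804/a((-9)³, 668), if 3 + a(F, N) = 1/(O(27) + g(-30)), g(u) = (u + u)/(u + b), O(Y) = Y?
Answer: 73256757/265 ≈ 2.7644e+5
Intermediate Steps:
g(u) = 2*u/(19 + u) (g(u) = (u + u)/(u + 19) = (2*u)/(19 + u) = 2*u/(19 + u))
a(F, N) = -1060/357 (a(F, N) = -3 + 1/(27 + 2*(-30)/(19 - 30)) = -3 + 1/(27 + 2*(-30)/(-11)) = -3 + 1/(27 + 2*(-30)*(-1/11)) = -3 + 1/(27 + 60/11) = -3 + 1/(357/11) = -3 + 11/357 = -1060/357)
-820804/a((-9)³, 668) = -820804/(-1060/357) = -820804*(-357/1060) = 73256757/265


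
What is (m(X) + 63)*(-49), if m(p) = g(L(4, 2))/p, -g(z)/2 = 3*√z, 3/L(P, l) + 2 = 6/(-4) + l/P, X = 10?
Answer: -3087 + 147*I/5 ≈ -3087.0 + 29.4*I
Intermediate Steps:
L(P, l) = 3/(-7/2 + l/P) (L(P, l) = 3/(-2 + (6/(-4) + l/P)) = 3/(-2 + (6*(-¼) + l/P)) = 3/(-2 + (-3/2 + l/P)) = 3/(-7/2 + l/P))
g(z) = -6*√z
m(p) = -6*I/p (m(p) = (-6*2*√6*(I*√6/12))/p = (-6*I)/p = -6*I/p)
(m(X) + 63)*(-49) = (-6*I/10 + 63)*(-49) = (-6*I*⅒ + 63)*(-49) = (-3*I/5 + 63)*(-49) = (63 - 3*I/5)*(-49) = -3087 + 147*I/5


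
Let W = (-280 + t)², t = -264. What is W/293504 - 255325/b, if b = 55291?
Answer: -457627433/126782263 ≈ -3.6096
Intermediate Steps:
W = 295936 (W = (-280 - 264)² = (-544)² = 295936)
W/293504 - 255325/b = 295936/293504 - 255325/55291 = 295936*(1/293504) - 255325*1/55291 = 2312/2293 - 255325/55291 = -457627433/126782263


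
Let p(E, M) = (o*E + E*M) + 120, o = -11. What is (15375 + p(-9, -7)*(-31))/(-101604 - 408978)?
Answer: -2211/170194 ≈ -0.012991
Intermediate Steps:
p(E, M) = 120 - 11*E + E*M (p(E, M) = (-11*E + E*M) + 120 = 120 - 11*E + E*M)
(15375 + p(-9, -7)*(-31))/(-101604 - 408978) = (15375 + (120 - 11*(-9) - 9*(-7))*(-31))/(-101604 - 408978) = (15375 + (120 + 99 + 63)*(-31))/(-510582) = (15375 + 282*(-31))*(-1/510582) = (15375 - 8742)*(-1/510582) = 6633*(-1/510582) = -2211/170194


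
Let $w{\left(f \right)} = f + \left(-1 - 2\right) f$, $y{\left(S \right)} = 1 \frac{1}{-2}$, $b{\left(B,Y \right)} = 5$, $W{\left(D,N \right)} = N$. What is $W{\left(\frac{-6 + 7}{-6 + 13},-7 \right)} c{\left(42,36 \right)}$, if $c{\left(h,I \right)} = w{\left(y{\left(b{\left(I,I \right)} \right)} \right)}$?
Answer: $-7$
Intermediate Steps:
$y{\left(S \right)} = - \frac{1}{2}$ ($y{\left(S \right)} = 1 \left(- \frac{1}{2}\right) = - \frac{1}{2}$)
$w{\left(f \right)} = - 2 f$ ($w{\left(f \right)} = f - 3 f = - 2 f$)
$c{\left(h,I \right)} = 1$ ($c{\left(h,I \right)} = \left(-2\right) \left(- \frac{1}{2}\right) = 1$)
$W{\left(\frac{-6 + 7}{-6 + 13},-7 \right)} c{\left(42,36 \right)} = \left(-7\right) 1 = -7$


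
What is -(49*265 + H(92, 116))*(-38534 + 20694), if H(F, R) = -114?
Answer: 229618640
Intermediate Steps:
-(49*265 + H(92, 116))*(-38534 + 20694) = -(49*265 - 114)*(-38534 + 20694) = -(12985 - 114)*(-17840) = -12871*(-17840) = -1*(-229618640) = 229618640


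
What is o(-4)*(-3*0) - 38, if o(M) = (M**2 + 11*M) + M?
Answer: -38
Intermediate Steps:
o(M) = M**2 + 12*M
o(-4)*(-3*0) - 38 = (-4*(12 - 4))*(-3*0) - 38 = -4*8*0 - 38 = -32*0 - 38 = 0 - 38 = -38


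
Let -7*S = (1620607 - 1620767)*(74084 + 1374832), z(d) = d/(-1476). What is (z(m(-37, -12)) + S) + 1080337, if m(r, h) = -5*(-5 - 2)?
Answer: 50476863457/1476 ≈ 3.4198e+7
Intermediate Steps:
m(r, h) = 35 (m(r, h) = -5*(-7) = 35)
z(d) = -d/1476 (z(d) = d*(-1/1476) = -d/1476)
S = 33118080 (S = -(1620607 - 1620767)*(74084 + 1374832)/7 = -(-160)*1448916/7 = -⅐*(-231826560) = 33118080)
(z(m(-37, -12)) + S) + 1080337 = (-1/1476*35 + 33118080) + 1080337 = (-35/1476 + 33118080) + 1080337 = 48882286045/1476 + 1080337 = 50476863457/1476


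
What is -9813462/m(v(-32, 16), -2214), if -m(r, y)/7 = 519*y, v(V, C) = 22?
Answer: -1635577/1340577 ≈ -1.2201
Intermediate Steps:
m(r, y) = -3633*y
-9813462/m(v(-32, 16), -2214) = -9813462/((-3633*(-2214))) = -9813462/8043462 = -9813462*1/8043462 = -1635577/1340577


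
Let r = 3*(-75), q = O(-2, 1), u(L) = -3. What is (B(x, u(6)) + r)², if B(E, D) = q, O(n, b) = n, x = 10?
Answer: 51529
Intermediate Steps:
q = -2
B(E, D) = -2
r = -225
(B(x, u(6)) + r)² = (-2 - 225)² = (-227)² = 51529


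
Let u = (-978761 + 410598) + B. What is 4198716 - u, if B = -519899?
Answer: 5286778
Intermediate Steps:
u = -1088062 (u = (-978761 + 410598) - 519899 = -568163 - 519899 = -1088062)
4198716 - u = 4198716 - 1*(-1088062) = 4198716 + 1088062 = 5286778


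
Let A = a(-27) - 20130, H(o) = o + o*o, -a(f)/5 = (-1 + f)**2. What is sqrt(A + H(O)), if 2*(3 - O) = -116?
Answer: 6*I*sqrt(563) ≈ 142.37*I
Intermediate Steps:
O = 61 (O = 3 - 1/2*(-116) = 3 + 58 = 61)
a(f) = -5*(-1 + f)**2
H(o) = o + o**2
A = -24050 (A = -5*(-1 - 27)**2 - 20130 = -5*(-28)**2 - 20130 = -5*784 - 20130 = -3920 - 20130 = -24050)
sqrt(A + H(O)) = sqrt(-24050 + 61*(1 + 61)) = sqrt(-24050 + 61*62) = sqrt(-24050 + 3782) = sqrt(-20268) = 6*I*sqrt(563)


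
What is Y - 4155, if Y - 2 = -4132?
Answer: -8285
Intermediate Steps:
Y = -4130 (Y = 2 - 4132 = -4130)
Y - 4155 = -4130 - 4155 = -8285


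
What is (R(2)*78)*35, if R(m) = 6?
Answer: 16380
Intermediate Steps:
(R(2)*78)*35 = (6*78)*35 = 468*35 = 16380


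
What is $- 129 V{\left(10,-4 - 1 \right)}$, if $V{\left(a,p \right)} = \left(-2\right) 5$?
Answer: $1290$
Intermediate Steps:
$V{\left(a,p \right)} = -10$
$- 129 V{\left(10,-4 - 1 \right)} = \left(-129\right) \left(-10\right) = 1290$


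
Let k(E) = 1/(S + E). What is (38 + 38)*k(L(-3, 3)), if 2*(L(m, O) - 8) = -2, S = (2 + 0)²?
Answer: 76/11 ≈ 6.9091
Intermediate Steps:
S = 4 (S = 2² = 4)
L(m, O) = 7 (L(m, O) = 8 + (½)*(-2) = 8 - 1 = 7)
k(E) = 1/(4 + E)
(38 + 38)*k(L(-3, 3)) = (38 + 38)/(4 + 7) = 76/11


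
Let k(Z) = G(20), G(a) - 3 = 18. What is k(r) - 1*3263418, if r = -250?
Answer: -3263397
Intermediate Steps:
G(a) = 21 (G(a) = 3 + 18 = 21)
k(Z) = 21
k(r) - 1*3263418 = 21 - 1*3263418 = 21 - 3263418 = -3263397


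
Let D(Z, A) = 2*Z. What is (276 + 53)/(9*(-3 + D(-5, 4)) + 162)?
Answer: 329/45 ≈ 7.3111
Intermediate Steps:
(276 + 53)/(9*(-3 + D(-5, 4)) + 162) = (276 + 53)/(9*(-3 + 2*(-5)) + 162) = 329/(9*(-3 - 10) + 162) = 329/(9*(-13) + 162) = 329/(-117 + 162) = 329/45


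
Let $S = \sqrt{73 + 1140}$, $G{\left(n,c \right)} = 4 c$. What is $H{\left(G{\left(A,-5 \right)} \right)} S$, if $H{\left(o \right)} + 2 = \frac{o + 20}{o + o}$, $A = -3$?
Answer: $- 2 \sqrt{1213} \approx -69.656$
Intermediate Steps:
$H{\left(o \right)} = -2 + \frac{20 + o}{2 o}$ ($H{\left(o \right)} = -2 + \frac{o + 20}{o + o} = -2 + \frac{20 + o}{2 o}$)
$S = \sqrt{1213} \approx 34.828$
$H{\left(G{\left(A,-5 \right)} \right)} S = \left(- \frac{3}{2} + \frac{10}{4 \left(-5\right)}\right) \sqrt{1213} = \left(- \frac{3}{2} + \frac{10}{-20}\right) \sqrt{1213} = \left(- \frac{3}{2} + 10 \left(- \frac{1}{20}\right)\right) \sqrt{1213} = \left(- \frac{3}{2} - \frac{1}{2}\right) \sqrt{1213} = - 2 \sqrt{1213}$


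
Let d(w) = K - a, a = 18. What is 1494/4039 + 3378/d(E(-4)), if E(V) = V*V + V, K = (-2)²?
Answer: -973059/4039 ≈ -240.92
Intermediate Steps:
K = 4
E(V) = V + V² (E(V) = V² + V = V + V²)
d(w) = -14 (d(w) = 4 - 1*18 = 4 - 18 = -14)
1494/4039 + 3378/d(E(-4)) = 1494/4039 + 3378/(-14) = 1494*(1/4039) + 3378*(-1/14) = 1494/4039 - 1689/7 = -973059/4039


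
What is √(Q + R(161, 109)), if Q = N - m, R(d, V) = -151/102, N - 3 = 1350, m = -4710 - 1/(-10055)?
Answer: √6375966119139030/1025610 ≈ 77.856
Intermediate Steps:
m = -47359049/10055 (m = -4710 - 1*(-1/10055) = -4710 + 1/10055 = -47359049/10055 ≈ -4710.0)
N = 1353 (N = 3 + 1350 = 1353)
R(d, V) = -151/102 (R(d, V) = -151*1/102 = -151/102)
Q = 60963464/10055 (Q = 1353 - 1*(-47359049/10055) = 1353 + 47359049/10055 = 60963464/10055 ≈ 6063.0)
√(Q + R(161, 109)) = √(60963464/10055 - 151/102) = √(6216755023/1025610) = √6375966119139030/1025610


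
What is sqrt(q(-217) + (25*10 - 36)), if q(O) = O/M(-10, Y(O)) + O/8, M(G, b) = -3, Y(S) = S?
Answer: sqrt(37326)/12 ≈ 16.100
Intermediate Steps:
q(O) = -5*O/24 (q(O) = O/(-3) + O/8 = O*(-1/3) + O*(1/8) = -O/3 + O/8 = -5*O/24)
sqrt(q(-217) + (25*10 - 36)) = sqrt(-5/24*(-217) + (25*10 - 36)) = sqrt(1085/24 + (250 - 36)) = sqrt(1085/24 + 214) = sqrt(6221/24) = sqrt(37326)/12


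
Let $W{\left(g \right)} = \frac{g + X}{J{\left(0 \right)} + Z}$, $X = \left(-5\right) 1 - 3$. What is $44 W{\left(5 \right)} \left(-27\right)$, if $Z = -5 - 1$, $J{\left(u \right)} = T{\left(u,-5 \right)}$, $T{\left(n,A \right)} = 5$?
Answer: $-3564$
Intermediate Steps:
$J{\left(u \right)} = 5$
$X = -8$ ($X = -5 - 3 = -8$)
$Z = -6$
$W{\left(g \right)} = 8 - g$ ($W{\left(g \right)} = \frac{g - 8}{5 - 6} = \frac{-8 + g}{-1} = \left(-8 + g\right) \left(-1\right) = 8 - g$)
$44 W{\left(5 \right)} \left(-27\right) = 44 \left(8 - 5\right) \left(-27\right) = 44 \cdot 3 \left(-27\right) = 132 \left(-27\right) = -3564$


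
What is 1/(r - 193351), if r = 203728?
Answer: 1/10377 ≈ 9.6367e-5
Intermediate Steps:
1/(r - 193351) = 1/(203728 - 193351) = 1/10377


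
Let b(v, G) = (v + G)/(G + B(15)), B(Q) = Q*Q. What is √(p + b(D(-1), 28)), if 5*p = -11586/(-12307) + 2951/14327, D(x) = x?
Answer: √16725932164690462059170/223047822085 ≈ 0.57983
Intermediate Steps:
B(Q) = Q²
b(v, G) = (G + v)/(225 + G) (b(v, G) = (v + G)/(G + 15²) = (G + v)/(G + 225) = (G + v)/(225 + G))
p = 202310579/881611945 (p = (-11586/(-12307) + 2951/14327)/5 = (-11586*(-1/12307) + 2951*(1/14327))/5 = (11586/12307 + 2951/14327)/5 = (⅕)*(202310579/176322389) = 202310579/881611945 ≈ 0.22948)
√(p + b(D(-1), 28)) = √(202310579/881611945 + (28 - 1)/(225 + 28)) = √(202310579/881611945 + 27/253) = √(74988099002/223047822085) = √16725932164690462059170/223047822085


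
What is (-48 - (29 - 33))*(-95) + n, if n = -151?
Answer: 4029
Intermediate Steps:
(-48 - (29 - 33))*(-95) + n = (-48 - (29 - 33))*(-95) - 151 = (-48 - 1*(-4))*(-95) - 151 = (-48 + 4)*(-95) - 151 = -44*(-95) - 151 = 4180 - 151 = 4029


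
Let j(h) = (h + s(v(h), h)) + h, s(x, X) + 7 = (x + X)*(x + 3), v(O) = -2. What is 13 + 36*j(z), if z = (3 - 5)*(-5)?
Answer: 769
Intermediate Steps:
s(x, X) = -7 + (3 + x)*(X + x) (s(x, X) = -7 + (x + X)*(x + 3) = -7 + (X + x)*(3 + x) = -7 + (3 + x)*(X + x))
z = 10 (z = -2*(-5) = 10)
j(h) = -9 + 3*h (j(h) = (h + (-7 + (-2)**2 + 3*h + 3*(-2) + h*(-2))) + h = (h + (-7 + 4 + 3*h - 6 - 2*h)) + h = (h + (-9 + h)) + h = (-9 + 2*h) + h = -9 + 3*h)
13 + 36*j(z) = 13 + 36*(-9 + 3*10) = 13 + 36*(-9 + 30) = 13 + 36*21 = 13 + 756 = 769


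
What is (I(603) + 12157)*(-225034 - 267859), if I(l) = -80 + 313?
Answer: -6106944270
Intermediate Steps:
I(l) = 233
(I(603) + 12157)*(-225034 - 267859) = (233 + 12157)*(-225034 - 267859) = 12390*(-492893) = -6106944270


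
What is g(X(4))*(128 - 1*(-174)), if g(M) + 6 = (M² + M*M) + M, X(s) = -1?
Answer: -1510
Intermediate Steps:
g(M) = -6 + M + 2*M² (g(M) = -6 + ((M² + M*M) + M) = -6 + ((M² + M²) + M) = -6 + (2*M² + M) = -6 + (M + 2*M²) = -6 + M + 2*M²)
g(X(4))*(128 - 1*(-174)) = (-6 - 1 + 2*(-1)²)*(128 - 1*(-174)) = (-6 - 1 + 2*1)*(128 + 174) = (-6 - 1 + 2)*302 = -5*302 = -1510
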